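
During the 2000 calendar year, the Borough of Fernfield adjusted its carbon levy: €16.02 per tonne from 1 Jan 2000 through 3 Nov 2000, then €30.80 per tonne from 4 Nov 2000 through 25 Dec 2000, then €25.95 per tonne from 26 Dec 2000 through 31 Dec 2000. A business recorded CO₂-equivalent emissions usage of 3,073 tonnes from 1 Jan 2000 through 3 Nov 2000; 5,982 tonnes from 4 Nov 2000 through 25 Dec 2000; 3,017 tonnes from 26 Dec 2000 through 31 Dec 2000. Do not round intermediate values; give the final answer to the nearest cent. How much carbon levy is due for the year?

1 Jan – 3 Nov 2000: 3,073 tonnes at €16.02/tonne → €49,229.46
4 Nov – 25 Dec 2000: 5,982 tonnes at €30.80/tonne → €184,245.60
26 Dec – 31 Dec 2000: 3,017 tonnes at €25.95/tonne → €78,291.15

€311,766.21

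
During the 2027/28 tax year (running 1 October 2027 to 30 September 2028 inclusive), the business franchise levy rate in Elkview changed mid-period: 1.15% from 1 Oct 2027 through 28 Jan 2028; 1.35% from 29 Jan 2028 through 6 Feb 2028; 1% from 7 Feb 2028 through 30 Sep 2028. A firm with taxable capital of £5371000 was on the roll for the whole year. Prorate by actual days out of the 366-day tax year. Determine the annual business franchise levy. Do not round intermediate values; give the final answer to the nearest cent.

£56813.73

1 Oct 2027 – 28 Jan 2028: 120 days at 1.15% → £5371000 × 1.15% × 120/366 = £20251.3115
29 Jan – 6 Feb 2028: 9 days at 1.35% → £5371000 × 1.35% × 9/366 = £1782.9959
7 Feb – 30 Sep 2028: 237 days at 1% → £5371000 × 1% × 237/366 = £34779.4262
Total = £56813.7336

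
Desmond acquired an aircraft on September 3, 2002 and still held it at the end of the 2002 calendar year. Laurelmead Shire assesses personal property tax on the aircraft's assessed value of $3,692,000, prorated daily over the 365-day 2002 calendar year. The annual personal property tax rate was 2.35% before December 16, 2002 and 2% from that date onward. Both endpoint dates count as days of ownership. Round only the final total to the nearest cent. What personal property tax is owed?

$27,958.05

September 3 – December 15, 2002: 104 days at 2.35% → $3,692,000 × 2.35% × 104/365 = $24,721.2274
December 16 – December 31, 2002: 16 days at 2% → $3,692,000 × 2% × 16/365 = $3,236.8219
Total = $27,958.0493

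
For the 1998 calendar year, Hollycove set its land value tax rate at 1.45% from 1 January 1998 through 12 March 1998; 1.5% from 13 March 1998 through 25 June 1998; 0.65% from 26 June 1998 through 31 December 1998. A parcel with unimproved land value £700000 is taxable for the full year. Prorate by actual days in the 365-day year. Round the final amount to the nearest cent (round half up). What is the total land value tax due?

£7350.96

1 January – 12 March 1998: 71 days at 1.45% → £700000 × 1.45% × 71/365 = £1974.3836
13 March – 25 June 1998: 105 days at 1.5% → £700000 × 1.5% × 105/365 = £3020.5479
26 June – 31 December 1998: 189 days at 0.65% → £700000 × 0.65% × 189/365 = £2356.0274
Total = £7350.9589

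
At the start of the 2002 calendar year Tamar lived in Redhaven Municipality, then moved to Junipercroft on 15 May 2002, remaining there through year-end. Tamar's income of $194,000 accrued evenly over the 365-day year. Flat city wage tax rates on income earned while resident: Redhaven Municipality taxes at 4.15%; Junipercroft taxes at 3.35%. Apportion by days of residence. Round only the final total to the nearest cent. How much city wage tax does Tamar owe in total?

Redhaven Municipality, 1 Jan – 14 May 2002: 134 days → $194,000 × 4.15% × 134/365 = $2,955.7096
Junipercroft, 15 May – 31 Dec 2002: 231 days → $194,000 × 3.35% × 231/365 = $4,113.0658
Total = $7,068.7753

$7,068.78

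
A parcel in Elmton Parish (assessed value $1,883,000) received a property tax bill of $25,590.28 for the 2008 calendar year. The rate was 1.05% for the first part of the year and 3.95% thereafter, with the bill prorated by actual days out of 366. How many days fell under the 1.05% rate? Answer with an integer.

327 days

Let d = days at the first rate; then 366 − d days at the second rate.
$1,883,000 × [1.05%·d + 3.95%·(366−d)] / 366 = $25,590.28
Solving gives d = 327, so the new rate took effect on 23 November 2008.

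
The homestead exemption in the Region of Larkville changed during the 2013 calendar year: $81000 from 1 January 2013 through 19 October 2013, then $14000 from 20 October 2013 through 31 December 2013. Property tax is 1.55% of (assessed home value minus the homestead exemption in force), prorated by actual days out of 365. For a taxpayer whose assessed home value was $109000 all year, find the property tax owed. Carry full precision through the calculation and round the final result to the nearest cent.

1 January – 19 October 2013: 292 days, exemption $81000 → ($109000 − $81000) × 1.55% × 292/365 = $347.2000
20 October – 31 December 2013: 73 days, exemption $14000 → ($109000 − $14000) × 1.55% × 73/365 = $294.5000
Total = $641.7000

$641.70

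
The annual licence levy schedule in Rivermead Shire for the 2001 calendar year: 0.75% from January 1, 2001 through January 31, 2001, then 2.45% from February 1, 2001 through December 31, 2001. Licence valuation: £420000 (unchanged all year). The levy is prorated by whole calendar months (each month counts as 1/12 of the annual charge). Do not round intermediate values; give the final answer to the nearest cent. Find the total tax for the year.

£9695.00

January 1 – January 31, 2001: 1 month at 0.75% → £420000 × 0.75% × 1/12 = £262.5000
February 1 – December 31, 2001: 11 months at 2.45% → £420000 × 2.45% × 11/12 = £9432.5000
Total = £9695.0000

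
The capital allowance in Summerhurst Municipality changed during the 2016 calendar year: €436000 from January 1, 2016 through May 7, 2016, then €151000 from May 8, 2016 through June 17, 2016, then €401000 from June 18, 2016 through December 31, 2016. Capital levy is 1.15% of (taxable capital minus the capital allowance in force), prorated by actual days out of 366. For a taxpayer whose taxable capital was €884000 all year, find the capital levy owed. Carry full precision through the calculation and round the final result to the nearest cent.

€5735.80

January 1 – May 7, 2016: 128 days, exemption €436000 → (€884000 − €436000) × 1.15% × 128/366 = €1801.7923
May 8 – June 17, 2016: 41 days, exemption €151000 → (€884000 − €151000) × 1.15% × 41/366 = €944.2883
June 18 – December 31, 2016: 197 days, exemption €401000 → (€884000 − €401000) × 1.15% × 197/366 = €2989.7172
Total = €5735.7978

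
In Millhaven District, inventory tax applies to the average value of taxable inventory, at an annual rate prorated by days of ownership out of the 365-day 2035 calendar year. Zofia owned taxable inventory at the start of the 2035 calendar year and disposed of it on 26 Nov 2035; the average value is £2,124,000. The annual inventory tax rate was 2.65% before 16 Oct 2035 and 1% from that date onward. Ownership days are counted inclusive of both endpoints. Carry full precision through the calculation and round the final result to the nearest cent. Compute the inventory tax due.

1 Jan – 15 Oct 2035: 288 days at 2.65% → £2,124,000 × 2.65% × 288/365 = £44,411.9671
16 Oct – 26 Nov 2035: 42 days at 1% → £2,124,000 × 1% × 42/365 = £2,444.0548
Total = £46,856.0219

£46,856.02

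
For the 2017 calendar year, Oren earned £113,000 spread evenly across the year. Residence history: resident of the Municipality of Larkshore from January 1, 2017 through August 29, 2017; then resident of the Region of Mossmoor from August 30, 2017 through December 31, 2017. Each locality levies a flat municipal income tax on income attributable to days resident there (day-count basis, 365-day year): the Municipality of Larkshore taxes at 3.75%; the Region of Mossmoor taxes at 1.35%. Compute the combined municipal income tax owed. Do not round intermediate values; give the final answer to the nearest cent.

£3,316.16

The Municipality of Larkshore, January 1 – August 29, 2017: 241 days → £113,000 × 3.75% × 241/365 = £2,797.9110
The Region of Mossmoor, August 30 – December 31, 2017: 124 days → £113,000 × 1.35% × 124/365 = £518.2521
Total = £3,316.1630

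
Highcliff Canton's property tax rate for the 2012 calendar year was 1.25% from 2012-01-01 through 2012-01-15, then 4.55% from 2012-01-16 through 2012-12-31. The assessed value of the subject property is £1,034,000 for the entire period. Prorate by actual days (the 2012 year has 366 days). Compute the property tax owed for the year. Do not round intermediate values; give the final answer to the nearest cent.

2012-01-01 to 2012-01-15: 15 days at 1.25% → £1,034,000 × 1.25% × 15/366 = £529.7131
2012-01-16 to 2012-12-31: 351 days at 4.55% → £1,034,000 × 4.55% × 351/366 = £45,118.8443
Total = £45,648.5574

£45,648.56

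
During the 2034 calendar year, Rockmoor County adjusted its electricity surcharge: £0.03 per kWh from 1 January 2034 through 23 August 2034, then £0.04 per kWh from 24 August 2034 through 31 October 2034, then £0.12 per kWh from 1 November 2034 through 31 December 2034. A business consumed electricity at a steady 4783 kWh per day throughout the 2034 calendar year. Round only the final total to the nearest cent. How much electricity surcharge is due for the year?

1 January – 23 August 2034: 235 days × 4783 kWh/day = 1,124,005 kWh at £0.03/kWh → £33720.15
24 August – 31 October 2034: 69 days × 4783 kWh/day = 330,027 kWh at £0.04/kWh → £13201.08
1 November – 31 December 2034: 61 days × 4783 kWh/day = 291,763 kWh at £0.12/kWh → £35011.56

£81932.79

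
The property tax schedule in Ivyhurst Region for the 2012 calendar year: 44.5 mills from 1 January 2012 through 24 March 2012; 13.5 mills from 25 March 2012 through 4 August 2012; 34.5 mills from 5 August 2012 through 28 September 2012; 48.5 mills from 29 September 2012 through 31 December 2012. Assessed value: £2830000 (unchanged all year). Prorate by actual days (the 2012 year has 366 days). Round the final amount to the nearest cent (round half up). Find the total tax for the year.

1 January – 24 March 2012: 84 days at 44.5 mills → £2830000 × 4.45% × 84/366 = £28903.1148
25 March – 4 August 2012: 133 days at 13.5 mills → £2830000 × 1.35% × 133/366 = £13883.2377
5 August – 28 September 2012: 55 days at 34.5 mills → £2830000 × 3.45% × 55/366 = £14671.9262
29 September – 31 December 2012: 94 days at 48.5 mills → £2830000 × 4.85% × 94/366 = £35251.2842
Total = £92709.5628

£92709.56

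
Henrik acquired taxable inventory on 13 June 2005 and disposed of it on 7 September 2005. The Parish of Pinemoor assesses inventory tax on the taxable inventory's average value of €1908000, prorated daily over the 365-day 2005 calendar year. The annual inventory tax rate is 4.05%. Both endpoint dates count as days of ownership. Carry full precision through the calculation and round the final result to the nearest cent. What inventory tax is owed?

Days held (13 June – 7 September 2005): 87 out of 365
Tax = €1908000 × 4.05% × 87/365 = €18418.7342

€18418.73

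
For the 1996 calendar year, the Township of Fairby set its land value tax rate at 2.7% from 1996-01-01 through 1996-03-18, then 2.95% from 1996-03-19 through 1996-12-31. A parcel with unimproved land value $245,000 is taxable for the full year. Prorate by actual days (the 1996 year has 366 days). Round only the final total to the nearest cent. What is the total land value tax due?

$7,096.97

1996-01-01 to 1996-03-18: 78 days at 2.7% → $245,000 × 2.7% × 78/366 = $1,409.7541
1996-03-19 to 1996-12-31: 288 days at 2.95% → $245,000 × 2.95% × 288/366 = $5,687.2131
Total = $7,096.9672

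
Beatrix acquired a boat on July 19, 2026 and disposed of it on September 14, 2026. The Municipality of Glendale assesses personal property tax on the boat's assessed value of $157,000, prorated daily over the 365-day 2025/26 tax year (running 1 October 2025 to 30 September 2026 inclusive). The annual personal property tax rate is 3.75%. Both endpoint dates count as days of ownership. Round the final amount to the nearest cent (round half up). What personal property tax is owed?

$935.55

Days held (July 19 – September 14, 2026): 58 out of 365
Tax = $157,000 × 3.75% × 58/365 = $935.5479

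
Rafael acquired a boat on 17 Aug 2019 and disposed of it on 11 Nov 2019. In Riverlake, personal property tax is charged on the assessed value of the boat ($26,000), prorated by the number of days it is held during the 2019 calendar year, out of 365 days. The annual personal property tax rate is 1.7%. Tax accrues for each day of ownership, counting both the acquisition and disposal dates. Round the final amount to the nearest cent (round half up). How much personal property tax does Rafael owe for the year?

Days held (17 Aug – 11 Nov 2019): 87 out of 365
Tax = $26,000 × 1.7% × 87/365 = $105.3534

$105.35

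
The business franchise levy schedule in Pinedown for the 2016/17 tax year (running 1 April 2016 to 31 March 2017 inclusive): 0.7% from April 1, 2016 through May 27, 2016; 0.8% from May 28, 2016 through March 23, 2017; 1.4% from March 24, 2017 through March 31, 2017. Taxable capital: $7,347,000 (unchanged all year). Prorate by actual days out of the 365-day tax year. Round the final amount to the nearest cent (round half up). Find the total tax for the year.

$58,594.84

April 1 – May 27, 2016: 57 days at 0.7% → $7,347,000 × 0.7% × 57/365 = $8,031.3781
May 28, 2016 – March 23, 2017: 300 days at 0.8% → $7,347,000 × 0.8% × 300/365 = $48,309.0411
March 24 – March 31, 2017: 8 days at 1.4% → $7,347,000 × 1.4% × 8/365 = $2,254.4219
Total = $58,594.8411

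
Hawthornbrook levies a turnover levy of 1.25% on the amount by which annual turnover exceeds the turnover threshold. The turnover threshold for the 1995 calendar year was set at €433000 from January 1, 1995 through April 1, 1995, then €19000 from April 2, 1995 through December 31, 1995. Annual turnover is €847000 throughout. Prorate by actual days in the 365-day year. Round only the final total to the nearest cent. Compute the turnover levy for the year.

€9059.79

January 1 – April 1, 1995: 91 days, exemption €433000 → (€847000 − €433000) × 1.25% × 91/365 = €1290.2055
April 2 – December 31, 1995: 274 days, exemption €19000 → (€847000 − €19000) × 1.25% × 274/365 = €7769.5890
Total = €9059.7945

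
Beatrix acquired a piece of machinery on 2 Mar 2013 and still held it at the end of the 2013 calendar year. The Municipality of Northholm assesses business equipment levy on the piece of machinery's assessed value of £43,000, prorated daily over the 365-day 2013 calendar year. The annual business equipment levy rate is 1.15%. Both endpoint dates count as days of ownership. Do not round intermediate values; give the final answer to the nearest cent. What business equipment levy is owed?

Days held (2 Mar – 31 Dec 2013): 305 out of 365
Tax = £43,000 × 1.15% × 305/365 = £413.2123

£413.21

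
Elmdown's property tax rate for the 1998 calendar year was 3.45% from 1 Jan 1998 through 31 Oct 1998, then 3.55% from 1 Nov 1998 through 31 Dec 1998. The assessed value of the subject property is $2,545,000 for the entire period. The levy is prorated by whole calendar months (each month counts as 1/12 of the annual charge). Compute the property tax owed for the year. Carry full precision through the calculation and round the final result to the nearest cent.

$88,226.67

1 Jan – 31 Oct 1998: 10 months at 3.45% → $2,545,000 × 3.45% × 10/12 = $73,168.7500
1 Nov – 31 Dec 1998: 2 months at 3.55% → $2,545,000 × 3.55% × 2/12 = $15,057.9167
Total = $88,226.6667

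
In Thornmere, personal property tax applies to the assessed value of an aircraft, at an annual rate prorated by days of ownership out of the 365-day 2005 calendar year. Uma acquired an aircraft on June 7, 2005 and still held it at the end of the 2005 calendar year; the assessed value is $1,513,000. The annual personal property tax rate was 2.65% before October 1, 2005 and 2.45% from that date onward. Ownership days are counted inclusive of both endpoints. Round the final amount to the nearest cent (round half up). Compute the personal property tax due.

June 7 – September 30, 2005: 116 days at 2.65% → $1,513,000 × 2.65% × 116/365 = $12,742.3616
October 1 – December 31, 2005: 92 days at 2.45% → $1,513,000 × 2.45% × 92/365 = $9,343.2932
Total = $22,085.6548

$22,085.65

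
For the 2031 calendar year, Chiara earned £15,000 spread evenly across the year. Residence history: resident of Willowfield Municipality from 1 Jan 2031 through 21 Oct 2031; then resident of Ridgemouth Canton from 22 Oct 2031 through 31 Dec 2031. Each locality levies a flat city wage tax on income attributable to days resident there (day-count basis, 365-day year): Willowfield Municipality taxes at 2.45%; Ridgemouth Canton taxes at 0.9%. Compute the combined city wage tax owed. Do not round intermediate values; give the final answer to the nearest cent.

£322.27

Willowfield Municipality, 1 Jan – 21 Oct 2031: 294 days → £15,000 × 2.45% × 294/365 = £296.0137
Ridgemouth Canton, 22 Oct – 31 Dec 2031: 71 days → £15,000 × 0.9% × 71/365 = £26.2603
Total = £322.2740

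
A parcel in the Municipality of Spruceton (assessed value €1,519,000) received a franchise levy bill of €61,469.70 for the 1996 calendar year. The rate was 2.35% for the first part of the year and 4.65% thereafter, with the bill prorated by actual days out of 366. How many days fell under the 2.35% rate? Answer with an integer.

96 days

Let d = days at the first rate; then 366 − d days at the second rate.
€1,519,000 × [2.35%·d + 4.65%·(366−d)] / 366 = €61,469.70
Solving gives d = 96, so the new rate took effect on 6 Apr 1996.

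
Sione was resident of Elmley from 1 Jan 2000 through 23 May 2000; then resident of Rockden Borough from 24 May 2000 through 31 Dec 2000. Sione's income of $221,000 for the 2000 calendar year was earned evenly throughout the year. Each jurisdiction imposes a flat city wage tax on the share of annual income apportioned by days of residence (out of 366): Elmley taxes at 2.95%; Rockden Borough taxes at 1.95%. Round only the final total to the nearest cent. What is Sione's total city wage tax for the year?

$5,179.01

Elmley, 1 Jan – 23 May 2000: 144 days → $221,000 × 2.95% × 144/366 = $2,565.0492
Rockden Borough, 24 May – 31 Dec 2000: 222 days → $221,000 × 1.95% × 222/366 = $2,613.9590
Total = $5,179.0082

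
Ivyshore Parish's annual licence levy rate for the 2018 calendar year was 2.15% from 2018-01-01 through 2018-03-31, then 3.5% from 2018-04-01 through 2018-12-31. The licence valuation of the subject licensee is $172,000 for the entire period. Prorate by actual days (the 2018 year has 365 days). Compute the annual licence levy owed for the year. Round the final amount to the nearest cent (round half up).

2018-01-01 to 2018-03-31: 90 days at 2.15% → $172,000 × 2.15% × 90/365 = $911.8356
2018-04-01 to 2018-12-31: 275 days at 3.5% → $172,000 × 3.5% × 275/365 = $4,535.6164
Total = $5,447.4521

$5,447.45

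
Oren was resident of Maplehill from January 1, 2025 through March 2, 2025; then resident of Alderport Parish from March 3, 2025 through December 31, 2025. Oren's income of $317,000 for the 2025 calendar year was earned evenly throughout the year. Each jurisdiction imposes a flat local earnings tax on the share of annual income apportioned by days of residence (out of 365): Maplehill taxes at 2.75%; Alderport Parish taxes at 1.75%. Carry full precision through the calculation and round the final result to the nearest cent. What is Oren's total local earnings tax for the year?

Maplehill, January 1 – March 2, 2025: 61 days → $317,000 × 2.75% × 61/365 = $1,456.8973
Alderport Parish, March 3 – December 31, 2025: 304 days → $317,000 × 1.75% × 304/365 = $4,620.3836
Total = $6,077.2808

$6,077.28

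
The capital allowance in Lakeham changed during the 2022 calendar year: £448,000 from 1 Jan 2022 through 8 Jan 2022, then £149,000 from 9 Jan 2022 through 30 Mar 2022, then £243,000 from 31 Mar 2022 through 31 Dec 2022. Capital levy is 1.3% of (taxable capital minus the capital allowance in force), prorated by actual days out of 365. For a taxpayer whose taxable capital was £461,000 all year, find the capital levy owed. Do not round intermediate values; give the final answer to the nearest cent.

1 Jan – 8 Jan 2022: 8 days, exemption £448,000 → (£461,000 − £448,000) × 1.3% × 8/365 = £3.7041
9 Jan – 30 Mar 2022: 81 days, exemption £149,000 → (£461,000 − £149,000) × 1.3% × 81/365 = £900.0986
31 Mar – 31 Dec 2022: 276 days, exemption £243,000 → (£461,000 − £243,000) × 1.3% × 276/365 = £2,142.9699
Total = £3,046.7726

£3,046.77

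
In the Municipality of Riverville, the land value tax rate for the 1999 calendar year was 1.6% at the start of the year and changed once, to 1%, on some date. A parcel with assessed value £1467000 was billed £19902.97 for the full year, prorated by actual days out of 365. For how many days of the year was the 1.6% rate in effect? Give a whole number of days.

Let d = days at the first rate; then 365 − d days at the second rate.
£1467000 × [1.6%·d + 1%·(365−d)] / 365 = £19902.97
Solving gives d = 217, so the new rate took effect on 6 Aug 1999.

217 days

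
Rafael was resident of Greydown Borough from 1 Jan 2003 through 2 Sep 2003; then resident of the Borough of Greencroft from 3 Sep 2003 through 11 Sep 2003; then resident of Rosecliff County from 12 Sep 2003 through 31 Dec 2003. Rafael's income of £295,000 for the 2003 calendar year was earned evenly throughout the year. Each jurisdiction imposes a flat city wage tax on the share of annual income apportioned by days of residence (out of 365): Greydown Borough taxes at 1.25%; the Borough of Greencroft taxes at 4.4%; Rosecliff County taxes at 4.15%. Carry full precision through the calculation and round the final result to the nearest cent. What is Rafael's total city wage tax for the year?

£6,518.29

Greydown Borough, 1 Jan – 2 Sep 2003: 245 days → £295,000 × 1.25% × 245/365 = £2,475.1712
The Borough of Greencroft, 3 Sep – 11 Sep 2003: 9 days → £295,000 × 4.4% × 9/365 = £320.0548
Rosecliff County, 12 Sep – 31 Dec 2003: 111 days → £295,000 × 4.15% × 111/365 = £3,723.0616
Total = £6,518.2877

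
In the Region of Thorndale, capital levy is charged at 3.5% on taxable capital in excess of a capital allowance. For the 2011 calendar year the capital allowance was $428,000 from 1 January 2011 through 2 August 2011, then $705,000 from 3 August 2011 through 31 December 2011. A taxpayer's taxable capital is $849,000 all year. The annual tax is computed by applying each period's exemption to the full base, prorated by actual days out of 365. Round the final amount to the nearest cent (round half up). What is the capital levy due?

$10,724.19

1 January – 2 August 2011: 214 days, exemption $428,000 → ($849,000 − $428,000) × 3.5% × 214/365 = $8,639.1507
3 August – 31 December 2011: 151 days, exemption $705,000 → ($849,000 − $705,000) × 3.5% × 151/365 = $2,085.0411
Total = $10,724.1918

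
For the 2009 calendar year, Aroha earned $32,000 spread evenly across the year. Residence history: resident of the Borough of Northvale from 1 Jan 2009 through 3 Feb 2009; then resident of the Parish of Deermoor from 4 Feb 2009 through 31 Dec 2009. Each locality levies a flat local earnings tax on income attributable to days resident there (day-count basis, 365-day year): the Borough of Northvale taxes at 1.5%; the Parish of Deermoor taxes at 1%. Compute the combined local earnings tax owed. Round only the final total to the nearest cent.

The Borough of Northvale, 1 Jan – 3 Feb 2009: 34 days → $32,000 × 1.5% × 34/365 = $44.7123
The Parish of Deermoor, 4 Feb – 31 Dec 2009: 331 days → $32,000 × 1% × 331/365 = $290.1918
Total = $334.9041

$334.90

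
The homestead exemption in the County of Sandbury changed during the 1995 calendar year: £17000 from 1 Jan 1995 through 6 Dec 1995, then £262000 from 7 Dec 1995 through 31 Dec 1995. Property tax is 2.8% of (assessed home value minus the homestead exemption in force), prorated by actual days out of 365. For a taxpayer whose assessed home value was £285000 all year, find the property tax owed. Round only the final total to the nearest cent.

£7034.14

1 Jan – 6 Dec 1995: 340 days, exemption £17000 → (£285000 − £17000) × 2.8% × 340/365 = £6990.0274
7 Dec – 31 Dec 1995: 25 days, exemption £262000 → (£285000 − £262000) × 2.8% × 25/365 = £44.1096
Total = £7034.1370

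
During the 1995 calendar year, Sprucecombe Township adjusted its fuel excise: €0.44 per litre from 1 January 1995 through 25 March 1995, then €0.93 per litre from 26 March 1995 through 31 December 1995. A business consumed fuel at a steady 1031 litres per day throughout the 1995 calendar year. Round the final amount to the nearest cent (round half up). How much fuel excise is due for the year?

1 January – 25 March 1995: 84 days × 1031 litres/day = 86,604 litres at €0.44/litre → €38,105.76
26 March – 31 December 1995: 281 days × 1031 litres/day = 289,711 litres at €0.93/litre → €269,431.23

€307,536.99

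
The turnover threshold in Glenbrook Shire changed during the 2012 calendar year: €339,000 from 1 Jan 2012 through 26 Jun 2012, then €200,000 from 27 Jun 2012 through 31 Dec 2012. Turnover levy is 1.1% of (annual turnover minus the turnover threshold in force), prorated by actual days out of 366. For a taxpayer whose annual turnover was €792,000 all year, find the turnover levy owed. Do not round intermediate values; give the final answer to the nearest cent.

€5,768.39

1 Jan – 26 Jun 2012: 178 days, exemption €339,000 → (€792,000 − €339,000) × 1.1% × 178/366 = €2,423.4262
27 Jun – 31 Dec 2012: 188 days, exemption €200,000 → (€792,000 − €200,000) × 1.1% × 188/366 = €3,344.9617
Total = €5,768.3880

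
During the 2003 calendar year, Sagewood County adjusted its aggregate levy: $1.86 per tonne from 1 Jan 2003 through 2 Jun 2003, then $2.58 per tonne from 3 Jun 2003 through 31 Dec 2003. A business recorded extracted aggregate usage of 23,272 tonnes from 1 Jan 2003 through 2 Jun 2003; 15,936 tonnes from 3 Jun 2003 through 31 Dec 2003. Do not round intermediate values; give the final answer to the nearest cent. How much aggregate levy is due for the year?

$84,400.80

1 Jan – 2 Jun 2003: 23,272 tonnes at $1.86/tonne → $43,285.92
3 Jun – 31 Dec 2003: 15,936 tonnes at $2.58/tonne → $41,114.88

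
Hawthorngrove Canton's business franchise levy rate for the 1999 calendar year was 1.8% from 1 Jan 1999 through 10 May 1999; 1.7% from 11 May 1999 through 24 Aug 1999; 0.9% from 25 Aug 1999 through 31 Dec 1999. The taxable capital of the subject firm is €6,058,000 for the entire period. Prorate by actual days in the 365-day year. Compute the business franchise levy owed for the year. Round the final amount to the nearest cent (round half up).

1 Jan – 10 May 1999: 130 days at 1.8% → €6,058,000 × 1.8% × 130/365 = €38,837.5890
11 May – 24 Aug 1999: 106 days at 1.7% → €6,058,000 × 1.7% × 106/365 = €29,908.2630
25 Aug – 31 Dec 1999: 129 days at 0.9% → €6,058,000 × 0.9% × 129/365 = €19,269.4192
Total = €88,015.2712

€88,015.27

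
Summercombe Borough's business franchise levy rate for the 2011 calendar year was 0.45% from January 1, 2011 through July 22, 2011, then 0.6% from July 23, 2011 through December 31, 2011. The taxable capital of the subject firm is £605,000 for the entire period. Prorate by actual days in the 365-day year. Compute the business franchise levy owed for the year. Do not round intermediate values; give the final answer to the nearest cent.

January 1 – July 22, 2011: 203 days at 0.45% → £605,000 × 0.45% × 203/365 = £1,514.1575
July 23 – December 31, 2011: 162 days at 0.6% → £605,000 × 0.6% × 162/365 = £1,611.1233
Total = £3,125.2808

£3,125.28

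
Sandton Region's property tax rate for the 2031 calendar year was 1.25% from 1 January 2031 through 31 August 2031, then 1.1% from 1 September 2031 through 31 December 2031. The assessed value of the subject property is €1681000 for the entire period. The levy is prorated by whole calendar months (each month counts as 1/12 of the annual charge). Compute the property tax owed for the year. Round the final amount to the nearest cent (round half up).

€20172.00

1 January – 31 August 2031: 8 months at 1.25% → €1681000 × 1.25% × 8/12 = €14008.3333
1 September – 31 December 2031: 4 months at 1.1% → €1681000 × 1.1% × 4/12 = €6163.6667
Total = €20172.0000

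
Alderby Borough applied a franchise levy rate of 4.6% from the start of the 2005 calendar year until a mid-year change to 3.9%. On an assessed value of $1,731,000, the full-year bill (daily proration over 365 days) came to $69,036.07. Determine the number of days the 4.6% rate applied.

46 days

Let d = days at the first rate; then 365 − d days at the second rate.
$1,731,000 × [4.6%·d + 3.9%·(365−d)] / 365 = $69,036.07
Solving gives d = 46, so the new rate took effect on 16 February 2005.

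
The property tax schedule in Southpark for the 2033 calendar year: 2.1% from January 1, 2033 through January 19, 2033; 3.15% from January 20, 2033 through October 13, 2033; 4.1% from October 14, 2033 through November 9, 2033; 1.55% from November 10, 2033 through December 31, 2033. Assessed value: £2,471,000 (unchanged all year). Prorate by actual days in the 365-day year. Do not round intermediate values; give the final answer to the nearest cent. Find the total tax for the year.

£72,589.86

January 1 – January 19, 2033: 19 days at 2.1% → £2,471,000 × 2.1% × 19/365 = £2,701.1753
January 20 – October 13, 2033: 267 days at 3.15% → £2,471,000 × 3.15% × 267/365 = £56,937.9329
October 14 – November 9, 2033: 27 days at 4.1% → £2,471,000 × 4.1% × 27/365 = £7,494.2384
November 10 – December 31, 2033: 52 days at 1.55% → £2,471,000 × 1.55% × 52/365 = £5,456.5096
Total = £72,589.8562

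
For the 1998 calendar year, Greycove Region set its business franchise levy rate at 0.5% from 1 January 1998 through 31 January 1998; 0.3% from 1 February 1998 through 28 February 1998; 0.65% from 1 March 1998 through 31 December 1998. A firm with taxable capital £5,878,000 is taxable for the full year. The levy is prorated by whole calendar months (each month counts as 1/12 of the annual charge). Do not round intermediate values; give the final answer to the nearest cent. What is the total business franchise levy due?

1 January – 31 January 1998: 1 month at 0.5% → £5,878,000 × 0.5% × 1/12 = £2,449.1667
1 February – 28 February 1998: 1 month at 0.3% → £5,878,000 × 0.3% × 1/12 = £1,469.5000
1 March – 31 December 1998: 10 months at 0.65% → £5,878,000 × 0.65% × 10/12 = £31,839.1667
Total = £35,757.8333

£35,757.83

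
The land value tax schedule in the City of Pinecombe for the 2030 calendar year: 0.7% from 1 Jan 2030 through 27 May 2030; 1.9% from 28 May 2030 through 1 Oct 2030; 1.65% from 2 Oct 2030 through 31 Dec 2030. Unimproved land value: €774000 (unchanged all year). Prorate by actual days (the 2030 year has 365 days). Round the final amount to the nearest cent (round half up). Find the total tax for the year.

1 Jan – 27 May 2030: 147 days at 0.7% → €774000 × 0.7% × 147/365 = €2182.0438
28 May – 1 Oct 2030: 127 days at 1.9% → €774000 × 1.9% × 127/365 = €5116.8822
2 Oct – 31 Dec 2030: 91 days at 1.65% → €774000 × 1.65% × 91/365 = €3184.0027
Total = €10482.9288

€10482.93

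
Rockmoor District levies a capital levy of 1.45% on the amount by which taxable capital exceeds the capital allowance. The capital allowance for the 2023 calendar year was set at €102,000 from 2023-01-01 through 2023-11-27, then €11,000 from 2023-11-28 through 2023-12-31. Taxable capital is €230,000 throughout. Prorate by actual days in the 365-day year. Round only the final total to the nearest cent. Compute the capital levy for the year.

2023-01-01 to 2023-11-27: 331 days, exemption €102,000 → (€230,000 − €102,000) × 1.45% × 331/365 = €1,683.1123
2023-11-28 to 2023-12-31: 34 days, exemption €11,000 → (€230,000 − €11,000) × 1.45% × 34/365 = €295.8000
Total = €1,978.9123

€1,978.91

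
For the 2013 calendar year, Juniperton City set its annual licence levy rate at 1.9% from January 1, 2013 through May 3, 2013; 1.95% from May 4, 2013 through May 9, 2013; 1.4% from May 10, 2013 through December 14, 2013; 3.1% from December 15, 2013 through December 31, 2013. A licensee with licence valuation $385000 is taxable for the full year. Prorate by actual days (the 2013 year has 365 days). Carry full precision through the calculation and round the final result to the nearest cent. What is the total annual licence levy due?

January 1 – May 3, 2013: 123 days at 1.9% → $385000 × 1.9% × 123/365 = $2465.0548
May 4 – May 9, 2013: 6 days at 1.95% → $385000 × 1.95% × 6/365 = $123.4110
May 10 – December 14, 2013: 219 days at 1.4% → $385000 × 1.4% × 219/365 = $3234.0000
December 15 – December 31, 2013: 17 days at 3.1% → $385000 × 3.1% × 17/365 = $555.8767
Total = $6378.3425

$6378.34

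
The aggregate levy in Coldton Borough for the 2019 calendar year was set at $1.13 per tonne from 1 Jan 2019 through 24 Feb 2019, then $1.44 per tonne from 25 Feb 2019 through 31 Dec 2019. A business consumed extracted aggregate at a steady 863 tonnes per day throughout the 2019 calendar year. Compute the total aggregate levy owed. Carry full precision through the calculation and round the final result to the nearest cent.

$438,878.65

1 Jan – 24 Feb 2019: 55 days × 863 tonnes/day = 47,465 tonnes at $1.13/tonne → $53,635.45
25 Feb – 31 Dec 2019: 310 days × 863 tonnes/day = 267,530 tonnes at $1.44/tonne → $385,243.20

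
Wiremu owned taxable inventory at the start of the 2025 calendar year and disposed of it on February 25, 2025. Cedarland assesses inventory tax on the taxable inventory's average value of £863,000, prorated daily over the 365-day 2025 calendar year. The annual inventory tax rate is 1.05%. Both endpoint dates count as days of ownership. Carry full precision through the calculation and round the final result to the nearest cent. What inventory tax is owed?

Days held (January 1 – February 25, 2025): 56 out of 365
Tax = £863,000 × 1.05% × 56/365 = £1,390.2575

£1,390.26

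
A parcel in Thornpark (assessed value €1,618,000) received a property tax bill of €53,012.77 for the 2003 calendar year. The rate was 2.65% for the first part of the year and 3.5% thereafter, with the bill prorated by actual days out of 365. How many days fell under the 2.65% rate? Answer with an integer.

Let d = days at the first rate; then 365 − d days at the second rate.
€1,618,000 × [2.65%·d + 3.5%·(365−d)] / 365 = €53,012.77
Solving gives d = 96, so the new rate took effect on 7 Apr 2003.

96 days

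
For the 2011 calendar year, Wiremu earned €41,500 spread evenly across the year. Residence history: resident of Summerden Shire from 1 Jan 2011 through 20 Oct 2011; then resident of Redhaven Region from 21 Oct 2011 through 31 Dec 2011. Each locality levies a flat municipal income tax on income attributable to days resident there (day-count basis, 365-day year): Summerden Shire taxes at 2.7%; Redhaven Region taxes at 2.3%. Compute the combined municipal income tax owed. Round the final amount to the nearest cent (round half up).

€1,087.75

Summerden Shire, 1 Jan – 20 Oct 2011: 293 days → €41,500 × 2.7% × 293/365 = €899.4699
Redhaven Region, 21 Oct – 31 Dec 2011: 72 days → €41,500 × 2.3% × 72/365 = €188.2849
Total = €1,087.7548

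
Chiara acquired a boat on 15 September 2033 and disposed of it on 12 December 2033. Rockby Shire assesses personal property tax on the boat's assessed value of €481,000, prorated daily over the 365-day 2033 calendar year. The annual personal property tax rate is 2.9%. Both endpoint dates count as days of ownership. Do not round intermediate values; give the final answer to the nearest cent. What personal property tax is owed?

Days held (15 September – 12 December 2033): 89 out of 365
Tax = €481,000 × 2.9% × 89/365 = €3,401.2630

€3,401.26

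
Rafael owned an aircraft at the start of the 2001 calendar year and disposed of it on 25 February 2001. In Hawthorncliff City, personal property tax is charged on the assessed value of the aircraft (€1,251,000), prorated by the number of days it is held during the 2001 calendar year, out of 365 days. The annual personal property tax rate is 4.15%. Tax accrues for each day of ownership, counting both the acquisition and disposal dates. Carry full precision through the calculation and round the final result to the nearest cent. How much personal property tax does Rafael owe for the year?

Days held (1 January – 25 February 2001): 56 out of 365
Tax = €1,251,000 × 4.15% × 56/365 = €7,965.2712

€7,965.27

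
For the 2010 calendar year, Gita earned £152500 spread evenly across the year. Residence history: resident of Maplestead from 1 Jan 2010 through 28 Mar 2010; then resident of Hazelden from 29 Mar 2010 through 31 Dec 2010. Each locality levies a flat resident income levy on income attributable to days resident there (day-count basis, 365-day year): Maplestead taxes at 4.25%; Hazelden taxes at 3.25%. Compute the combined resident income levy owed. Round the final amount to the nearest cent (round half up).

Maplestead, 1 Jan – 28 Mar 2010: 87 days → £152500 × 4.25% × 87/365 = £1544.8459
Hazelden, 29 Mar – 31 Dec 2010: 278 days → £152500 × 3.25% × 278/365 = £3774.8973
Total = £5319.7432

£5319.74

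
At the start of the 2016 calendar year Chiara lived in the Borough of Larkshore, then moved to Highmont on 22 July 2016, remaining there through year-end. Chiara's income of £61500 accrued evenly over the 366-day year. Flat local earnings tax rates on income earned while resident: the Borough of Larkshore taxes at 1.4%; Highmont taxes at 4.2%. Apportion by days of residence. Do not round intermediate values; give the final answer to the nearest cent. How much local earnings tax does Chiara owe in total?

The Borough of Larkshore, 1 January – 21 July 2016: 203 days → £61500 × 1.4% × 203/366 = £477.5492
Highmont, 22 July – 31 December 2016: 163 days → £61500 × 4.2% × 163/366 = £1150.3525
Total = £1627.9016

£1627.90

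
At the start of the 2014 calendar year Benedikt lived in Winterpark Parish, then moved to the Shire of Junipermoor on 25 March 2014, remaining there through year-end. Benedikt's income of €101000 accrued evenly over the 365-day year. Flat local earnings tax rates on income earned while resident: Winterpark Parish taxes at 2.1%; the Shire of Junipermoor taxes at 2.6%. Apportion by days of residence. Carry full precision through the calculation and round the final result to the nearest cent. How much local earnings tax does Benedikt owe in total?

€2511.16

Winterpark Parish, 1 January – 24 March 2014: 83 days → €101000 × 2.1% × 83/365 = €482.3096
The Shire of Junipermoor, 25 March – 31 December 2014: 282 days → €101000 × 2.6% × 282/365 = €2028.8548
Total = €2511.1644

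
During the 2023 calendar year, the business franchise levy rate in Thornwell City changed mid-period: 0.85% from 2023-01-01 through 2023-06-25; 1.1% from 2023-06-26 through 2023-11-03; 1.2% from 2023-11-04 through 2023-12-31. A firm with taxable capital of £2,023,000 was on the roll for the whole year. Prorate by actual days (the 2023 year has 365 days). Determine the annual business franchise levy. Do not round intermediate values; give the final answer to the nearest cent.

£20,135.78

2023-01-01 to 2023-06-25: 176 days at 0.85% → £2,023,000 × 0.85% × 176/365 = £8,291.5288
2023-06-26 to 2023-11-03: 131 days at 1.1% → £2,023,000 × 1.1% × 131/365 = £7,986.6932
2023-11-04 to 2023-12-31: 58 days at 1.2% → £2,023,000 × 1.2% × 58/365 = £3,857.5562
Total = £20,135.7781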